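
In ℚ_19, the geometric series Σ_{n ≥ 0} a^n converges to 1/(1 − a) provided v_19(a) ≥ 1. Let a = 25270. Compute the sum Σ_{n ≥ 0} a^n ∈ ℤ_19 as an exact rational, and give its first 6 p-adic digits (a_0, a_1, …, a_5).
Σ a^n = 1/(1 − a) = -1/25269;  first 6 digits = (1, 0, 13, 3, 17, 10)

v_19(a) = 2 ≥ 1, so the series converges in ℤ_19 to 1/(1 − a) = 1/(1 − 25270) = -1/25269. Expand this rational in ℤ_19: compute digits iteratively via d_i = x_i mod 19, x_{i+1} = (x_i − d_i)/19. The first 6 digits are (1, 0, 13, 3, 17, 10).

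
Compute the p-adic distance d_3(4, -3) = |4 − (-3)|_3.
d_3(4, -3) = 1

Step 1 — x − y = 4 − (-3) = 7. Step 2 — v_3(7) = 0 (factor: 7 = (3^0 · 7); the sign does not affect v_p). Step 3 — |x − y|_3 = 3^{0} = 1.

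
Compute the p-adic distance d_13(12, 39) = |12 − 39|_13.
d_13(12, 39) = 1

Step 1 — x − y = 12 − 39 = -27. Step 2 — v_13(-27) = 0 (factor: -27 = −(13^0 · 27); the sign does not affect v_p). Step 3 — |x − y|_13 = 13^{0} = 1.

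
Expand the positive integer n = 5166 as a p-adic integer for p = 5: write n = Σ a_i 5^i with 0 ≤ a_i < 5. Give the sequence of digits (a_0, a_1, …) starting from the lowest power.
(a_0, a_1, …) = (1, 3, 1, 1, 3, 1)

Repeated division by 5 gives the digits low-to-high: 5166 = 1 + 3·5^1 + 1·5^2 + 1·5^3 + 3·5^4 + 1·5^5. Digit sequence: (1, 3, 1, 1, 3, 1).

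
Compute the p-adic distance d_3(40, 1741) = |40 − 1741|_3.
d_3(40, 1741) = 1/243

Step 1 — x − y = 40 − 1741 = -1701. Step 2 — v_3(-1701) = 5 (factor: -1701 = −(3^5 · 7); the sign does not affect v_p). Step 3 — |x − y|_3 = 3^{-5} = 1/243.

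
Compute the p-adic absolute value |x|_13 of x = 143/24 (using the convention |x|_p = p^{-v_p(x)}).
|143/24|_13 = 1/13

Step 1 — compute v_13(x) by factoring powers of 13 out of the numerator and denominator: v_13(143/24) = 1. Step 2 — apply |x|_p = p^{-v_p(x)} = 13^{-1} = 1/13.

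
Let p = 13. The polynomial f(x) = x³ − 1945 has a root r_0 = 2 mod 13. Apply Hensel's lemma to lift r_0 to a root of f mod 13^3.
r_2 = 600 (mod 2197)

Hensel: r_{i+1} = r_i − f(r_i)/f′(r_i) mod 13^{i+2}, where f′(x) = 3x². Iterate:
  r_0 = 2 (mod 13)
  r_1 = 93 (mod 169)
  r_2 = 600 (mod 2197)
Final: r = 600 with f(r) ≡ 0 mod 13^3.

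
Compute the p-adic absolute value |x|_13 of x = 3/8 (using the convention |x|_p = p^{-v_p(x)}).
|3/8|_13 = 1

Step 1 — compute v_13(x) by factoring powers of 13 out of the numerator and denominator: v_13(3/8) = 0. Step 2 — apply |x|_p = p^{-v_p(x)} = 13^{0} = 1.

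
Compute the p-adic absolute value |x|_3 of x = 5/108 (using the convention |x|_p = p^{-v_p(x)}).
|5/108|_3 = 27

Step 1 — compute v_3(x) by factoring powers of 3 out of the numerator and denominator: v_3(5/108) = -3. Step 2 — apply |x|_p = p^{-v_p(x)} = 3^{3} = 27.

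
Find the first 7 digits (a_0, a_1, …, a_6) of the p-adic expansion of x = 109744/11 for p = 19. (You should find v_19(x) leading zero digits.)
(a_0, …, a_6) = (0, 0, 0, 17, 13, 1, 12)

v_19(109744/11) = 3, so a_0 = ... = a_2 = 0. Factor out: x = 19^3 · u with u = 16/11 a unit in ℤ_19. Expand u iteratively via a_{v+i} = u_i mod 19, u_{i+1} = (u_i − a_{v+i})/19:
  u_0 = 16/11;  a_3 = 17;  u_1 = (u_0 − 17)/19 = -9/11
  u_1 = -9/11;  a_4 = 13;  u_2 = (u_1 − 13)/19 = -8/11
  u_2 = -8/11;  a_5 = 1;  u_3 = (u_2 − 1)/19 = -1/11
  u_3 = -1/11;  a_6 = 12;  u_4 = (u_3 − 12)/19 = -7/11
Digits: (0, 0, 0, 17, 13, 1, 12).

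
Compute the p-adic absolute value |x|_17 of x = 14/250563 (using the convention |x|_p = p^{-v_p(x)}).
|14/250563|_17 = 83521

Step 1 — compute v_17(x) by factoring powers of 17 out of the numerator and denominator: v_17(14/250563) = -4. Step 2 — apply |x|_p = p^{-v_p(x)} = 17^{4} = 83521.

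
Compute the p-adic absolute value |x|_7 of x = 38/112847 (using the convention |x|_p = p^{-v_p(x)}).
|38/112847|_7 = 2401

Step 1 — compute v_7(x) by factoring powers of 7 out of the numerator and denominator: v_7(38/112847) = -4. Step 2 — apply |x|_p = p^{-v_p(x)} = 7^{4} = 2401.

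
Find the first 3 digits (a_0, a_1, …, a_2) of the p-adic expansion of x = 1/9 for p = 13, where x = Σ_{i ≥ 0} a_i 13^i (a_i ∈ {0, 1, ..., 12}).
(a_0, …, a_2) = (3, 7, 11)

v_13(1/9) = 0 (numerator and denominator both coprime to 13), so x ∈ ℤ_13^×. Compute digits iteratively via a_i = x_i mod 13, x_{i+1} = (x_i − a_i)/13, with x_0 = x:
  x_0 = 1/9;  a_0 = 3;  x_1 = (x_0 − 3)/13 = -2/9
  x_1 = -2/9;  a_1 = 7;  x_2 = (x_1 − 7)/13 = -5/9
  x_2 = -5/9;  a_2 = 11;  x_3 = (x_2 − 11)/13 = -8/9
Digits: (3, 7, 11).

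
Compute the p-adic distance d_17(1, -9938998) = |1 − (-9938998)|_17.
d_17(1, -9938998) = 1/1419857

Step 1 — x − y = 1 − (-9938998) = 9938999. Step 2 — v_17(9938999) = 5 (factor: 9938999 = (17^5 · 7); the sign does not affect v_p). Step 3 — |x − y|_17 = 17^{-5} = 1/1419857.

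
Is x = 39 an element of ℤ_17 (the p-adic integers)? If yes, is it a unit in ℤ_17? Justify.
x ∈ ℤ_17^× (unit); v_17(x) = 0

ℤ_17 = {x ∈ ℚ_17 : v_17(x) ≥ 0} and ℤ_17^× = {x ∈ ℤ_17 : v_17(x) = 0}. Here v_17(39) = v_17(num) − v_17(den) = 0; compare against these criteria.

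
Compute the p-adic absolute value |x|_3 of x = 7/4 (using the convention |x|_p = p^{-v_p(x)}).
|7/4|_3 = 1

Step 1 — compute v_3(x) by factoring powers of 3 out of the numerator and denominator: v_3(7/4) = 0. Step 2 — apply |x|_p = p^{-v_p(x)} = 3^{0} = 1.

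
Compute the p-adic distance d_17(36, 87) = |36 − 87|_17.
d_17(36, 87) = 1/17

Step 1 — x − y = 36 − 87 = -51. Step 2 — v_17(-51) = 1 (factor: -51 = −(17^1 · 3); the sign does not affect v_p). Step 3 — |x − y|_17 = 17^{-1} = 1/17.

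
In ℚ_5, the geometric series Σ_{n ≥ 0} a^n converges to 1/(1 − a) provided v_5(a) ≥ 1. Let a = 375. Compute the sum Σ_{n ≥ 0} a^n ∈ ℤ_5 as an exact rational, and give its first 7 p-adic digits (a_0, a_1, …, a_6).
Σ a^n = 1/(1 − a) = -1/374;  first 7 digits = (1, 0, 0, 3, 0, 0, 4)

v_5(a) = 3 ≥ 1, so the series converges in ℤ_5 to 1/(1 − a) = 1/(1 − 375) = -1/374. Expand this rational in ℤ_5: compute digits iteratively via d_i = x_i mod 5, x_{i+1} = (x_i − d_i)/5. The first 7 digits are (1, 0, 0, 3, 0, 0, 4).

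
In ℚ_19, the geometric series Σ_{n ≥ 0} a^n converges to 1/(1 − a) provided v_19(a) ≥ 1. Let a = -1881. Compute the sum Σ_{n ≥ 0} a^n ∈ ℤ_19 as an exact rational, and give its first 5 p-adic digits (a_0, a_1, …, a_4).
Σ a^n = 1/(1 − a) = 1/1882;  first 5 digits = (1, 15, 10, 14, 1)

v_19(a) = 1 ≥ 1, so the series converges in ℤ_19 to 1/(1 − a) = 1/(1 − (-1881)) = 1/1882. Expand this rational in ℤ_19: compute digits iteratively via d_i = x_i mod 19, x_{i+1} = (x_i − d_i)/19. The first 5 digits are (1, 15, 10, 14, 1).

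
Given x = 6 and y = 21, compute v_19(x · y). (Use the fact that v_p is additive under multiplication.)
v_19(126) = 0

v_p(x) = 0 (factor: 6 = 19^0 · 6); v_p(y) = 0 (factor: 21 = 19^0 · 21). Additivity: v_p(xy) = v_p(x) + v_p(y) = 0 + 0 = 0. (Direct check: xy = 126 = 19^0 · (126).)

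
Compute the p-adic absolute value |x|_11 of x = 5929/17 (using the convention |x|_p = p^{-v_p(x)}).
|5929/17|_11 = 1/121

Step 1 — compute v_11(x) by factoring powers of 11 out of the numerator and denominator: v_11(5929/17) = 2. Step 2 — apply |x|_p = p^{-v_p(x)} = 11^{-2} = 1/121.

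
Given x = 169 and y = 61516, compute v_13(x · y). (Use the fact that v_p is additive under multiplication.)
v_13(10396204) = 5

v_p(x) = 2 (factor: 169 = 13^2 · 1); v_p(y) = 3 (factor: 61516 = 13^3 · 28). Additivity: v_p(xy) = v_p(x) + v_p(y) = 2 + 3 = 5. (Direct check: xy = 10396204 = 13^5 · (28).)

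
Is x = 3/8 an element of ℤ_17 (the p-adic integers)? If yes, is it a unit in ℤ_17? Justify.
x ∈ ℤ_17^× (unit); v_17(x) = 0

ℤ_17 = {x ∈ ℚ_17 : v_17(x) ≥ 0} and ℤ_17^× = {x ∈ ℤ_17 : v_17(x) = 0}. Here v_17(3/8) = v_17(num) − v_17(den) = 0; compare against these criteria.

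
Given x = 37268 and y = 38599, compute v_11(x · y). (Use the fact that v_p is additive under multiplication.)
v_11(1438507532) = 6

v_p(x) = 3 (factor: 37268 = 11^3 · 28); v_p(y) = 3 (factor: 38599 = 11^3 · 29). Additivity: v_p(xy) = v_p(x) + v_p(y) = 3 + 3 = 6. (Direct check: xy = 1438507532 = 11^6 · (812).)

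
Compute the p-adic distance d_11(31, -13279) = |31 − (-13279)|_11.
d_11(31, -13279) = 1/1331

Step 1 — x − y = 31 − (-13279) = 13310. Step 2 — v_11(13310) = 3 (factor: 13310 = (11^3 · 10); the sign does not affect v_p). Step 3 — |x − y|_11 = 11^{-3} = 1/1331.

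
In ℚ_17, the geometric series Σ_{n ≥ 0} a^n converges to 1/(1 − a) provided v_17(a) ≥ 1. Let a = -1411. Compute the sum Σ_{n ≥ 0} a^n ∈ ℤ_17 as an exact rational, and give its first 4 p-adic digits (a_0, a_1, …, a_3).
Σ a^n = 1/(1 − a) = 1/1412;  first 4 digits = (1, 2, 16, 4)

v_17(a) = 1 ≥ 1, so the series converges in ℤ_17 to 1/(1 − a) = 1/(1 − (-1411)) = 1/1412. Expand this rational in ℤ_17: compute digits iteratively via d_i = x_i mod 17, x_{i+1} = (x_i − d_i)/17. The first 4 digits are (1, 2, 16, 4).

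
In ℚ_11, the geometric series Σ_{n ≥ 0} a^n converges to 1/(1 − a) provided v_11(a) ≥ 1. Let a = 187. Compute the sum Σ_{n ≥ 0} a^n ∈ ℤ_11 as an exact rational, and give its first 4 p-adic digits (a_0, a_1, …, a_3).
Σ a^n = 1/(1 − a) = -1/186;  first 4 digits = (1, 6, 4, 0)

v_11(a) = 1 ≥ 1, so the series converges in ℤ_11 to 1/(1 − a) = 1/(1 − 187) = -1/186. Expand this rational in ℤ_11: compute digits iteratively via d_i = x_i mod 11, x_{i+1} = (x_i − d_i)/11. The first 4 digits are (1, 6, 4, 0).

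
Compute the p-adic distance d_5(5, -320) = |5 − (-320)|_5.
d_5(5, -320) = 1/25

Step 1 — x − y = 5 − (-320) = 325. Step 2 — v_5(325) = 2 (factor: 325 = (5^2 · 13); the sign does not affect v_p). Step 3 — |x − y|_5 = 5^{-2} = 1/25.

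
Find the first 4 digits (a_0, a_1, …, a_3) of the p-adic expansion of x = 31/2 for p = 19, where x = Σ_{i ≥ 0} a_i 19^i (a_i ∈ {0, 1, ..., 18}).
(a_0, …, a_3) = (6, 10, 9, 9)

v_19(31/2) = 0 (numerator and denominator both coprime to 19), so x ∈ ℤ_19^×. Compute digits iteratively via a_i = x_i mod 19, x_{i+1} = (x_i − a_i)/19, with x_0 = x:
  x_0 = 31/2;  a_0 = 6;  x_1 = (x_0 − 6)/19 = 1/2
  x_1 = 1/2;  a_1 = 10;  x_2 = (x_1 − 10)/19 = -1/2
  x_2 = -1/2;  a_2 = 9;  x_3 = (x_2 − 9)/19 = -1/2
  x_3 = -1/2;  a_3 = 9;  x_4 = (x_3 − 9)/19 = -1/2
Digits: (6, 10, 9, 9).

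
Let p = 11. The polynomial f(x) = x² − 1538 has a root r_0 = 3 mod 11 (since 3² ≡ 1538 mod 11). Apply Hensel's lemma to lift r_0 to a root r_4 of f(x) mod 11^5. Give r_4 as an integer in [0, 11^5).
r_4 = 19154 (mod 161051)

Hensel's recurrence: r_{i+1} = r_i − f(r_i)·(f′(r_i))^{-1} mod 11^{i+2}, with f′(x) = 2x. Iterate:
  r_0 = 3 (mod 11)
  r_1 = 36 (mod 121)
  r_2 = 520 (mod 1331)
  r_3 = 4513 (mod 14641)
  r_4 = 19154 (mod 161051)
Final: r_4 = 19154, and one checks f(r_4) ≡ 0 mod 11^5.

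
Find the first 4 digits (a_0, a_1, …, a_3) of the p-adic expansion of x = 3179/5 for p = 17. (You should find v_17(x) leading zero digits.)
(a_0, …, a_3) = (0, 0, 9, 3)

v_17(3179/5) = 2, so a_0 = ... = a_1 = 0. Factor out: x = 17^2 · u with u = 11/5 a unit in ℤ_17. Expand u iteratively via a_{v+i} = u_i mod 17, u_{i+1} = (u_i − a_{v+i})/17:
  u_0 = 11/5;  a_2 = 9;  u_1 = (u_0 − 9)/17 = -2/5
  u_1 = -2/5;  a_3 = 3;  u_2 = (u_1 − 3)/17 = -1/5
Digits: (0, 0, 9, 3).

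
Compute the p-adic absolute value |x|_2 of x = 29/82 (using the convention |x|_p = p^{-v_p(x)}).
|29/82|_2 = 2

Step 1 — compute v_2(x) by factoring powers of 2 out of the numerator and denominator: v_2(29/82) = -1. Step 2 — apply |x|_p = p^{-v_p(x)} = 2^{1} = 2.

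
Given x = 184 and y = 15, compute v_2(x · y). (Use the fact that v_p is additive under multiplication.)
v_2(2760) = 3

v_p(x) = 3 (factor: 184 = 2^3 · 23); v_p(y) = 0 (factor: 15 = 2^0 · 15). Additivity: v_p(xy) = v_p(x) + v_p(y) = 3 + 0 = 3. (Direct check: xy = 2760 = 2^3 · (345).)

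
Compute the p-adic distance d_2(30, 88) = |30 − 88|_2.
d_2(30, 88) = 1/2

Step 1 — x − y = 30 − 88 = -58. Step 2 — v_2(-58) = 1 (factor: -58 = −(2^1 · 29); the sign does not affect v_p). Step 3 — |x − y|_2 = 2^{-1} = 1/2.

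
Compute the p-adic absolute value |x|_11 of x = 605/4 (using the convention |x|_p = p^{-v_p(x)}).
|605/4|_11 = 1/121

Step 1 — compute v_11(x) by factoring powers of 11 out of the numerator and denominator: v_11(605/4) = 2. Step 2 — apply |x|_p = p^{-v_p(x)} = 11^{-2} = 1/121.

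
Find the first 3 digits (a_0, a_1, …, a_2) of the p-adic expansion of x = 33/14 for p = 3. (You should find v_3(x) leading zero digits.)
(a_0, …, a_2) = (0, 1, 1)

v_3(33/14) = 1, so a_0 = ... = a_0 = 0. Factor out: x = 3^1 · u with u = 11/14 a unit in ℤ_3. Expand u iteratively via a_{v+i} = u_i mod 3, u_{i+1} = (u_i − a_{v+i})/3:
  u_0 = 11/14;  a_1 = 1;  u_1 = (u_0 − 1)/3 = -1/14
  u_1 = -1/14;  a_2 = 1;  u_2 = (u_1 − 1)/3 = -5/14
Digits: (0, 1, 1).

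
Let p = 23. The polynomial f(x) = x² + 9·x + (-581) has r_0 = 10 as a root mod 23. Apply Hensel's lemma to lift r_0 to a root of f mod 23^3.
r_2 = 2103 (mod 12167)

Hensel: r_{i+1} = r_i − f(r_i)·(f′(r_i))^{-1} mod 23^{i+2}, f′(x) = 2x + 9. Iterate:
  r_0 = 10 (mod 23)
  r_1 = 516 (mod 529)
  r_2 = 2103 (mod 12167)
Final: r = 2103 satisfies f(r) ≡ 0 mod 23^3.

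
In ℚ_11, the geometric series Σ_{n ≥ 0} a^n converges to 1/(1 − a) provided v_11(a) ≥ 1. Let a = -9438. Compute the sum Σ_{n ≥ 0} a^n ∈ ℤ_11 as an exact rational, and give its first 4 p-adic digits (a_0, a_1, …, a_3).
Σ a^n = 1/(1 − a) = 1/9439;  first 4 digits = (1, 0, 10, 3)

v_11(a) = 2 ≥ 1, so the series converges in ℤ_11 to 1/(1 − a) = 1/(1 − (-9438)) = 1/9439. Expand this rational in ℤ_11: compute digits iteratively via d_i = x_i mod 11, x_{i+1} = (x_i − d_i)/11. The first 4 digits are (1, 0, 10, 3).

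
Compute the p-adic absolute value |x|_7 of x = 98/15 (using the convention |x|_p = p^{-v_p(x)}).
|98/15|_7 = 1/49

Step 1 — compute v_7(x) by factoring powers of 7 out of the numerator and denominator: v_7(98/15) = 2. Step 2 — apply |x|_p = p^{-v_p(x)} = 7^{-2} = 1/49.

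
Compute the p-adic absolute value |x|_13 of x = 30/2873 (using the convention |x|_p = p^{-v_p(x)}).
|30/2873|_13 = 169

Step 1 — compute v_13(x) by factoring powers of 13 out of the numerator and denominator: v_13(30/2873) = -2. Step 2 — apply |x|_p = p^{-v_p(x)} = 13^{2} = 169.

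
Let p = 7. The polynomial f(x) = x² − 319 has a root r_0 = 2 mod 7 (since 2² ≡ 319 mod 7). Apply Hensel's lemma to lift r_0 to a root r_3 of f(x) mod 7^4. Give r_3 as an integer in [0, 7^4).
r_3 = 926 (mod 2401)

Hensel's recurrence: r_{i+1} = r_i − f(r_i)·(f′(r_i))^{-1} mod 7^{i+2}, with f′(x) = 2x. Iterate:
  r_0 = 2 (mod 7)
  r_1 = 44 (mod 49)
  r_2 = 240 (mod 343)
  r_3 = 926 (mod 2401)
Final: r_3 = 926, and one checks f(r_3) ≡ 0 mod 7^4.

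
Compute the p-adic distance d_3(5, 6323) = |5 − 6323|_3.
d_3(5, 6323) = 1/243

Step 1 — x − y = 5 − 6323 = -6318. Step 2 — v_3(-6318) = 5 (factor: -6318 = −(3^5 · 26); the sign does not affect v_p). Step 3 — |x − y|_3 = 3^{-5} = 1/243.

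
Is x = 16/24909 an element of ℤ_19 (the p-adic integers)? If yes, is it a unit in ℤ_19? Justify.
x ∉ ℤ_19 (v_19(x) = -2 < 0)

ℤ_19 = {x ∈ ℚ_19 : v_19(x) ≥ 0} and ℤ_19^× = {x ∈ ℤ_19 : v_19(x) = 0}. Here v_19(16/24909) = v_19(num) − v_19(den) = -2; compare against these criteria.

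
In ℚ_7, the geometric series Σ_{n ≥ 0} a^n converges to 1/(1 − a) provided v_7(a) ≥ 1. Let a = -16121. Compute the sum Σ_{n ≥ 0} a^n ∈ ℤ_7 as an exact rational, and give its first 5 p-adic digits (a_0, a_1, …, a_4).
Σ a^n = 1/(1 − a) = 1/16122;  first 5 digits = (1, 0, 0, 2, 0)

v_7(a) = 3 ≥ 1, so the series converges in ℤ_7 to 1/(1 − a) = 1/(1 − (-16121)) = 1/16122. Expand this rational in ℤ_7: compute digits iteratively via d_i = x_i mod 7, x_{i+1} = (x_i − d_i)/7. The first 5 digits are (1, 0, 0, 2, 0).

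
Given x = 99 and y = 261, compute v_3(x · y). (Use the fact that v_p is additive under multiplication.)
v_3(25839) = 4

v_p(x) = 2 (factor: 99 = 3^2 · 11); v_p(y) = 2 (factor: 261 = 3^2 · 29). Additivity: v_p(xy) = v_p(x) + v_p(y) = 2 + 2 = 4. (Direct check: xy = 25839 = 3^4 · (319).)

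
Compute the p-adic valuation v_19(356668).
v_19(356668) = 3

v_19(n) is the largest exponent k such that 19^k divides n. Factor out: 356668 = 19^3 · 52. (Sign doesn't affect v_p.) So v_19(356668) = 3.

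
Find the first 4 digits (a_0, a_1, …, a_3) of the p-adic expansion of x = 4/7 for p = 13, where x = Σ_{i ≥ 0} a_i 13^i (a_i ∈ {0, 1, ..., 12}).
(a_0, …, a_3) = (8, 5, 7, 5)

v_13(4/7) = 0 (numerator and denominator both coprime to 13), so x ∈ ℤ_13^×. Compute digits iteratively via a_i = x_i mod 13, x_{i+1} = (x_i − a_i)/13, with x_0 = x:
  x_0 = 4/7;  a_0 = 8;  x_1 = (x_0 − 8)/13 = -4/7
  x_1 = -4/7;  a_1 = 5;  x_2 = (x_1 − 5)/13 = -3/7
  x_2 = -3/7;  a_2 = 7;  x_3 = (x_2 − 7)/13 = -4/7
  x_3 = -4/7;  a_3 = 5;  x_4 = (x_3 − 5)/13 = -3/7
Digits: (8, 5, 7, 5).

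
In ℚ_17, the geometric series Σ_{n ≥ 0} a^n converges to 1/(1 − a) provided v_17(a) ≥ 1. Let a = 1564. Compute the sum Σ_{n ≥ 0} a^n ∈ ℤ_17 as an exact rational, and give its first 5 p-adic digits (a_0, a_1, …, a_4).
Σ a^n = 1/(1 − a) = -1/1563;  first 5 digits = (1, 7, 3, 8, 6)

v_17(a) = 1 ≥ 1, so the series converges in ℤ_17 to 1/(1 − a) = 1/(1 − 1564) = -1/1563. Expand this rational in ℤ_17: compute digits iteratively via d_i = x_i mod 17, x_{i+1} = (x_i − d_i)/17. The first 5 digits are (1, 7, 3, 8, 6).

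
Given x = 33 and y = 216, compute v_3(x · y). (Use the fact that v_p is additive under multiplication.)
v_3(7128) = 4

v_p(x) = 1 (factor: 33 = 3^1 · 11); v_p(y) = 3 (factor: 216 = 3^3 · 8). Additivity: v_p(xy) = v_p(x) + v_p(y) = 1 + 3 = 4. (Direct check: xy = 7128 = 3^4 · (88).)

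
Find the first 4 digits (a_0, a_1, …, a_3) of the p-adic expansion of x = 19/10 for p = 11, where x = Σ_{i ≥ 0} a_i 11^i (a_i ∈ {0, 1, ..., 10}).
(a_0, …, a_3) = (3, 1, 1, 1)

v_11(19/10) = 0 (numerator and denominator both coprime to 11), so x ∈ ℤ_11^×. Compute digits iteratively via a_i = x_i mod 11, x_{i+1} = (x_i − a_i)/11, with x_0 = x:
  x_0 = 19/10;  a_0 = 3;  x_1 = (x_0 − 3)/11 = -1/10
  x_1 = -1/10;  a_1 = 1;  x_2 = (x_1 − 1)/11 = -1/10
  x_2 = -1/10;  a_2 = 1;  x_3 = (x_2 − 1)/11 = -1/10
  x_3 = -1/10;  a_3 = 1;  x_4 = (x_3 − 1)/11 = -1/10
Digits: (3, 1, 1, 1).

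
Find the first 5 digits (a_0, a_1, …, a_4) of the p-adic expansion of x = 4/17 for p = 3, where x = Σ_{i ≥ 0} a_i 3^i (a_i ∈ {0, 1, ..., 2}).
(a_0, …, a_4) = (2, 1, 0, 0, 1)

v_3(4/17) = 0 (numerator and denominator both coprime to 3), so x ∈ ℤ_3^×. Compute digits iteratively via a_i = x_i mod 3, x_{i+1} = (x_i − a_i)/3, with x_0 = x:
  x_0 = 4/17;  a_0 = 2;  x_1 = (x_0 − 2)/3 = -10/17
  x_1 = -10/17;  a_1 = 1;  x_2 = (x_1 − 1)/3 = -9/17
  x_2 = -9/17;  a_2 = 0;  x_3 = (x_2 − 0)/3 = -3/17
  x_3 = -3/17;  a_3 = 0;  x_4 = (x_3 − 0)/3 = -1/17
  x_4 = -1/17;  a_4 = 1;  x_5 = (x_4 − 1)/3 = -6/17
Digits: (2, 1, 0, 0, 1).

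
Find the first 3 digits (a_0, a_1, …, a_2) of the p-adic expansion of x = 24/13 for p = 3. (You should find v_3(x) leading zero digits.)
(a_0, …, a_2) = (0, 2, 0)

v_3(24/13) = 1, so a_0 = ... = a_0 = 0. Factor out: x = 3^1 · u with u = 8/13 a unit in ℤ_3. Expand u iteratively via a_{v+i} = u_i mod 3, u_{i+1} = (u_i − a_{v+i})/3:
  u_0 = 8/13;  a_1 = 2;  u_1 = (u_0 − 2)/3 = -6/13
  u_1 = -6/13;  a_2 = 0;  u_2 = (u_1 − 0)/3 = -2/13
Digits: (0, 2, 0).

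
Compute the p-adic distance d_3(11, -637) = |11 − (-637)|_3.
d_3(11, -637) = 1/81

Step 1 — x − y = 11 − (-637) = 648. Step 2 — v_3(648) = 4 (factor: 648 = (3^4 · 8); the sign does not affect v_p). Step 3 — |x − y|_3 = 3^{-4} = 1/81.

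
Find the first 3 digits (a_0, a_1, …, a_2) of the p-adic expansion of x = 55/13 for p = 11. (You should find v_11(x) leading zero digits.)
(a_0, …, a_2) = (0, 8, 1)

v_11(55/13) = 1, so a_0 = ... = a_0 = 0. Factor out: x = 11^1 · u with u = 5/13 a unit in ℤ_11. Expand u iteratively via a_{v+i} = u_i mod 11, u_{i+1} = (u_i − a_{v+i})/11:
  u_0 = 5/13;  a_1 = 8;  u_1 = (u_0 − 8)/11 = -9/13
  u_1 = -9/13;  a_2 = 1;  u_2 = (u_1 − 1)/11 = -2/13
Digits: (0, 8, 1).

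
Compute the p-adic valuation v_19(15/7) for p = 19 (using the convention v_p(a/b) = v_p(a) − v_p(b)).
v_19(15/7) = 0

Factor powers of 19 from the numerator and denominator of the reduced fraction: 15 = 19^0 · 15 and 7 = 19^0 · 7. Apply v_p(a/b) = v_p(a) − v_p(b): v_19(15/7) = 0 − 0 = 0.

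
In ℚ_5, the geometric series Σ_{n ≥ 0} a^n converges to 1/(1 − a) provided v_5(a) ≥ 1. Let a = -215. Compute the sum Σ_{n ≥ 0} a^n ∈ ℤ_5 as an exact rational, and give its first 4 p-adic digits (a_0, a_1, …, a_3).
Σ a^n = 1/(1 − a) = 1/216;  first 4 digits = (1, 2, 0, 1)

v_5(a) = 1 ≥ 1, so the series converges in ℤ_5 to 1/(1 − a) = 1/(1 − (-215)) = 1/216. Expand this rational in ℤ_5: compute digits iteratively via d_i = x_i mod 5, x_{i+1} = (x_i − d_i)/5. The first 4 digits are (1, 2, 0, 1).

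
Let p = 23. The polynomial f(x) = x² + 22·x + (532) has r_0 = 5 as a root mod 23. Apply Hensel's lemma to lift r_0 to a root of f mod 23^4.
r_3 = 256202 (mod 279841)

Hensel: r_{i+1} = r_i − f(r_i)·(f′(r_i))^{-1} mod 23^{i+2}, f′(x) = 2x + 22. Iterate:
  r_0 = 5 (mod 23)
  r_1 = 166 (mod 529)
  r_2 = 695 (mod 12167)
  r_3 = 256202 (mod 279841)
Final: r = 256202 satisfies f(r) ≡ 0 mod 23^4.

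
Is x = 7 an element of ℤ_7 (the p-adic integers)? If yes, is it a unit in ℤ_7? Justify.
x ∈ ℤ_7 but not a unit; v_7(x) = 1 > 0

ℤ_7 = {x ∈ ℚ_7 : v_7(x) ≥ 0} and ℤ_7^× = {x ∈ ℤ_7 : v_7(x) = 0}. Here v_7(7) = v_7(num) − v_7(den) = 1; compare against these criteria.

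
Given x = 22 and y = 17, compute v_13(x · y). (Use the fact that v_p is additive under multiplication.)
v_13(374) = 0

v_p(x) = 0 (factor: 22 = 13^0 · 22); v_p(y) = 0 (factor: 17 = 13^0 · 17). Additivity: v_p(xy) = v_p(x) + v_p(y) = 0 + 0 = 0. (Direct check: xy = 374 = 13^0 · (374).)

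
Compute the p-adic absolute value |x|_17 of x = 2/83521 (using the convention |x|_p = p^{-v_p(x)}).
|2/83521|_17 = 83521

Step 1 — compute v_17(x) by factoring powers of 17 out of the numerator and denominator: v_17(2/83521) = -4. Step 2 — apply |x|_p = p^{-v_p(x)} = 17^{4} = 83521.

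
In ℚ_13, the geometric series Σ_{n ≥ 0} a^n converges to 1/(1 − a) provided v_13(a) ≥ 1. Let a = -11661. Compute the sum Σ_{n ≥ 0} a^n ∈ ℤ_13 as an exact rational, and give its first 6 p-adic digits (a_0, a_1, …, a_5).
Σ a^n = 1/(1 − a) = 1/11662;  first 6 digits = (1, 0, 9, 7, 2, 2)

v_13(a) = 2 ≥ 1, so the series converges in ℤ_13 to 1/(1 − a) = 1/(1 − (-11661)) = 1/11662. Expand this rational in ℤ_13: compute digits iteratively via d_i = x_i mod 13, x_{i+1} = (x_i − d_i)/13. The first 6 digits are (1, 0, 9, 7, 2, 2).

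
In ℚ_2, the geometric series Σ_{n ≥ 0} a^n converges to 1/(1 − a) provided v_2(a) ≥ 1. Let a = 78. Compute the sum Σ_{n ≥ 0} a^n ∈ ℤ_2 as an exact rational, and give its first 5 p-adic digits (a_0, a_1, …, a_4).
Σ a^n = 1/(1 − a) = -1/77;  first 5 digits = (1, 1, 0, 1, 1)

v_2(a) = 1 ≥ 1, so the series converges in ℤ_2 to 1/(1 − a) = 1/(1 − 78) = -1/77. Expand this rational in ℤ_2: compute digits iteratively via d_i = x_i mod 2, x_{i+1} = (x_i − d_i)/2. The first 5 digits are (1, 1, 0, 1, 1).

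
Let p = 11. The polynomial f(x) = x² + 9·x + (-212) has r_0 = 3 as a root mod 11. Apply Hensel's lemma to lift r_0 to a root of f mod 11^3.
r_2 = 773 (mod 1331)

Hensel: r_{i+1} = r_i − f(r_i)·(f′(r_i))^{-1} mod 11^{i+2}, f′(x) = 2x + 9. Iterate:
  r_0 = 3 (mod 11)
  r_1 = 47 (mod 121)
  r_2 = 773 (mod 1331)
Final: r = 773 satisfies f(r) ≡ 0 mod 11^3.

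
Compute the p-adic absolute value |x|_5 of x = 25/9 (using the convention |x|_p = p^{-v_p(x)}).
|25/9|_5 = 1/25

Step 1 — compute v_5(x) by factoring powers of 5 out of the numerator and denominator: v_5(25/9) = 2. Step 2 — apply |x|_p = p^{-v_p(x)} = 5^{-2} = 1/25.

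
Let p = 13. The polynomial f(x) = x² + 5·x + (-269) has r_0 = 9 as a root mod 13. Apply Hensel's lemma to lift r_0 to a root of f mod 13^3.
r_2 = 1933 (mod 2197)

Hensel: r_{i+1} = r_i − f(r_i)·(f′(r_i))^{-1} mod 13^{i+2}, f′(x) = 2x + 5. Iterate:
  r_0 = 9 (mod 13)
  r_1 = 74 (mod 169)
  r_2 = 1933 (mod 2197)
Final: r = 1933 satisfies f(r) ≡ 0 mod 13^3.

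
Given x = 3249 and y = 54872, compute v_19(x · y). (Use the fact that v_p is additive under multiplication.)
v_19(178279128) = 5

v_p(x) = 2 (factor: 3249 = 19^2 · 9); v_p(y) = 3 (factor: 54872 = 19^3 · 8). Additivity: v_p(xy) = v_p(x) + v_p(y) = 2 + 3 = 5. (Direct check: xy = 178279128 = 19^5 · (72).)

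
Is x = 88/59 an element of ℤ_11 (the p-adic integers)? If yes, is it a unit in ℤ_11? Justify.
x ∈ ℤ_11 but not a unit; v_11(x) = 1 > 0

ℤ_11 = {x ∈ ℚ_11 : v_11(x) ≥ 0} and ℤ_11^× = {x ∈ ℤ_11 : v_11(x) = 0}. Here v_11(88/59) = v_11(num) − v_11(den) = 1; compare against these criteria.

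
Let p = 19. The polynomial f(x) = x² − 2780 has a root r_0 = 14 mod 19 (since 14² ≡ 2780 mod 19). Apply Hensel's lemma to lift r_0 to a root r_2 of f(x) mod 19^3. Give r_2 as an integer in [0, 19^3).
r_2 = 622 (mod 6859)

Hensel's recurrence: r_{i+1} = r_i − f(r_i)·(f′(r_i))^{-1} mod 19^{i+2}, with f′(x) = 2x. Iterate:
  r_0 = 14 (mod 19)
  r_1 = 261 (mod 361)
  r_2 = 622 (mod 6859)
Final: r_2 = 622, and one checks f(r_2) ≡ 0 mod 19^3.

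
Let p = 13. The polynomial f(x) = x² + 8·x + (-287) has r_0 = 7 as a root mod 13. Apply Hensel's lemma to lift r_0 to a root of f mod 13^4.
r_3 = 22016 (mod 28561)

Hensel: r_{i+1} = r_i − f(r_i)·(f′(r_i))^{-1} mod 13^{i+2}, f′(x) = 2x + 8. Iterate:
  r_0 = 7 (mod 13)
  r_1 = 46 (mod 169)
  r_2 = 46 (mod 2197)
  r_3 = 22016 (mod 28561)
Final: r = 22016 satisfies f(r) ≡ 0 mod 13^4.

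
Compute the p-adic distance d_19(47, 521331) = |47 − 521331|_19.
d_19(47, 521331) = 1/130321

Step 1 — x − y = 47 − 521331 = -521284. Step 2 — v_19(-521284) = 4 (factor: -521284 = −(19^4 · 4); the sign does not affect v_p). Step 3 — |x − y|_19 = 19^{-4} = 1/130321.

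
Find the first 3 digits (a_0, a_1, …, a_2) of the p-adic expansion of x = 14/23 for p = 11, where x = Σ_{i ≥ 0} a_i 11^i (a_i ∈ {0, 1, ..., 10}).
(a_0, …, a_2) = (3, 6, 9)

v_11(14/23) = 0 (numerator and denominator both coprime to 11), so x ∈ ℤ_11^×. Compute digits iteratively via a_i = x_i mod 11, x_{i+1} = (x_i − a_i)/11, with x_0 = x:
  x_0 = 14/23;  a_0 = 3;  x_1 = (x_0 − 3)/11 = -5/23
  x_1 = -5/23;  a_1 = 6;  x_2 = (x_1 − 6)/11 = -13/23
  x_2 = -13/23;  a_2 = 9;  x_3 = (x_2 − 9)/11 = -20/23
Digits: (3, 6, 9).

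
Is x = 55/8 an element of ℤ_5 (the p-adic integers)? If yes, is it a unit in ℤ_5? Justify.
x ∈ ℤ_5 but not a unit; v_5(x) = 1 > 0

ℤ_5 = {x ∈ ℚ_5 : v_5(x) ≥ 0} and ℤ_5^× = {x ∈ ℤ_5 : v_5(x) = 0}. Here v_5(55/8) = v_5(num) − v_5(den) = 1; compare against these criteria.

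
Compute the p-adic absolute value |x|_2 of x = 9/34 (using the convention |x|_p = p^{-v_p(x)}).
|9/34|_2 = 2

Step 1 — compute v_2(x) by factoring powers of 2 out of the numerator and denominator: v_2(9/34) = -1. Step 2 — apply |x|_p = p^{-v_p(x)} = 2^{1} = 2.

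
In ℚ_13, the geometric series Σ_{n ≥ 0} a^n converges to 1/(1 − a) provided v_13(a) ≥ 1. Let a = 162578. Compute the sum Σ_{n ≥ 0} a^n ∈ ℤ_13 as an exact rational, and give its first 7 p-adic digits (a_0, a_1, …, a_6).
Σ a^n = 1/(1 − a) = -1/162577;  first 7 digits = (1, 0, 0, 9, 5, 0, 3)

v_13(a) = 3 ≥ 1, so the series converges in ℤ_13 to 1/(1 − a) = 1/(1 − 162578) = -1/162577. Expand this rational in ℤ_13: compute digits iteratively via d_i = x_i mod 13, x_{i+1} = (x_i − d_i)/13. The first 7 digits are (1, 0, 0, 9, 5, 0, 3).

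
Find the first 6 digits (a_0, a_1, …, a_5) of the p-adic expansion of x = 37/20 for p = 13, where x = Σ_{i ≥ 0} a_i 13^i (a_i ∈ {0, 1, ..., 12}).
(a_0, …, a_5) = (9, 4, 12, 1, 7, 4)

v_13(37/20) = 0 (numerator and denominator both coprime to 13), so x ∈ ℤ_13^×. Compute digits iteratively via a_i = x_i mod 13, x_{i+1} = (x_i − a_i)/13, with x_0 = x:
  x_0 = 37/20;  a_0 = 9;  x_1 = (x_0 − 9)/13 = -11/20
  x_1 = -11/20;  a_1 = 4;  x_2 = (x_1 − 4)/13 = -7/20
  x_2 = -7/20;  a_2 = 12;  x_3 = (x_2 − 12)/13 = -19/20
  x_3 = -19/20;  a_3 = 1;  x_4 = (x_3 − 1)/13 = -3/20
  x_4 = -3/20;  a_4 = 7;  x_5 = (x_4 − 7)/13 = -11/20
  x_5 = -11/20;  a_5 = 4;  x_6 = (x_5 − 4)/13 = -7/20
Digits: (9, 4, 12, 1, 7, 4).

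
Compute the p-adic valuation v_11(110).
v_11(110) = 1

v_11(n) is the largest exponent k such that 11^k divides n. Factor out: 110 = 11^1 · 10. (Sign doesn't affect v_p.) So v_11(110) = 1.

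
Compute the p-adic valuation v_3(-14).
v_3(-14) = 0

v_3(n) is the largest exponent k such that 3^k divides n. Factor out: -14 = -3^0 · 14. (Sign doesn't affect v_p.) So v_3(-14) = 0.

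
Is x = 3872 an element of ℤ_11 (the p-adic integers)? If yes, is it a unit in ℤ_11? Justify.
x ∈ ℤ_11 but not a unit; v_11(x) = 2 > 0

ℤ_11 = {x ∈ ℚ_11 : v_11(x) ≥ 0} and ℤ_11^× = {x ∈ ℤ_11 : v_11(x) = 0}. Here v_11(3872) = v_11(num) − v_11(den) = 2; compare against these criteria.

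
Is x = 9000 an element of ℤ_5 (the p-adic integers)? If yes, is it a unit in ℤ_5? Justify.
x ∈ ℤ_5 but not a unit; v_5(x) = 3 > 0

ℤ_5 = {x ∈ ℚ_5 : v_5(x) ≥ 0} and ℤ_5^× = {x ∈ ℤ_5 : v_5(x) = 0}. Here v_5(9000) = v_5(num) − v_5(den) = 3; compare against these criteria.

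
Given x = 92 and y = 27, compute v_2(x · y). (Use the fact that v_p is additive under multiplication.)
v_2(2484) = 2

v_p(x) = 2 (factor: 92 = 2^2 · 23); v_p(y) = 0 (factor: 27 = 2^0 · 27). Additivity: v_p(xy) = v_p(x) + v_p(y) = 2 + 0 = 2. (Direct check: xy = 2484 = 2^2 · (621).)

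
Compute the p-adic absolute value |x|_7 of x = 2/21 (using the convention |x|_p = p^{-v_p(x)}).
|2/21|_7 = 7

Step 1 — compute v_7(x) by factoring powers of 7 out of the numerator and denominator: v_7(2/21) = -1. Step 2 — apply |x|_p = p^{-v_p(x)} = 7^{1} = 7.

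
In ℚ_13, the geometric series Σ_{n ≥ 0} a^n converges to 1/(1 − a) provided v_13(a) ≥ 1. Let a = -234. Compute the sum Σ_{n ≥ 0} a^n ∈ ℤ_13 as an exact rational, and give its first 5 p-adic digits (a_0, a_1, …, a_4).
Σ a^n = 1/(1 − a) = 1/235;  first 5 digits = (1, 8, 10, 3, 9)

v_13(a) = 1 ≥ 1, so the series converges in ℤ_13 to 1/(1 − a) = 1/(1 − (-234)) = 1/235. Expand this rational in ℤ_13: compute digits iteratively via d_i = x_i mod 13, x_{i+1} = (x_i − d_i)/13. The first 5 digits are (1, 8, 10, 3, 9).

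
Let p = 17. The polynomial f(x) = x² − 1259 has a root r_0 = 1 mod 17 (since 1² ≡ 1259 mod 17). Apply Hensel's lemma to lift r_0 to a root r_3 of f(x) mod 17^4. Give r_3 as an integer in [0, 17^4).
r_3 = 36177 (mod 83521)

Hensel's recurrence: r_{i+1} = r_i − f(r_i)·(f′(r_i))^{-1} mod 17^{i+2}, with f′(x) = 2x. Iterate:
  r_0 = 1 (mod 17)
  r_1 = 52 (mod 289)
  r_2 = 1786 (mod 4913)
  r_3 = 36177 (mod 83521)
Final: r_3 = 36177, and one checks f(r_3) ≡ 0 mod 17^4.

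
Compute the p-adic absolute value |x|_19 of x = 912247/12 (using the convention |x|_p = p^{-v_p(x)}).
|912247/12|_19 = 1/130321

Step 1 — compute v_19(x) by factoring powers of 19 out of the numerator and denominator: v_19(912247/12) = 4. Step 2 — apply |x|_p = p^{-v_p(x)} = 19^{-4} = 1/130321.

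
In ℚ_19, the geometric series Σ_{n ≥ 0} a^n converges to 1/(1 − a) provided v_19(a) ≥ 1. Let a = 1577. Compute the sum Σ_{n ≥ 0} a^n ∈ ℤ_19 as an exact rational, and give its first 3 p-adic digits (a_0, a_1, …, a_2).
Σ a^n = 1/(1 − a) = -1/1576;  first 3 digits = (1, 7, 15)

v_19(a) = 1 ≥ 1, so the series converges in ℤ_19 to 1/(1 − a) = 1/(1 − 1577) = -1/1576. Expand this rational in ℤ_19: compute digits iteratively via d_i = x_i mod 19, x_{i+1} = (x_i − d_i)/19. The first 3 digits are (1, 7, 15).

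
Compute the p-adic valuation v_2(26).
v_2(26) = 1

v_2(n) is the largest exponent k such that 2^k divides n. Factor out: 26 = 2^1 · 13. (Sign doesn't affect v_p.) So v_2(26) = 1.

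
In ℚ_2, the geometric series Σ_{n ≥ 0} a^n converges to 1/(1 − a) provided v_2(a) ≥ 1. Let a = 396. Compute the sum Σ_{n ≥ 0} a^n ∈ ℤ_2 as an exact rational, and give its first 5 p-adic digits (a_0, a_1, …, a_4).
Σ a^n = 1/(1 − a) = -1/395;  first 5 digits = (1, 0, 1, 1, 1)

v_2(a) = 2 ≥ 1, so the series converges in ℤ_2 to 1/(1 − a) = 1/(1 − 396) = -1/395. Expand this rational in ℤ_2: compute digits iteratively via d_i = x_i mod 2, x_{i+1} = (x_i − d_i)/2. The first 5 digits are (1, 0, 1, 1, 1).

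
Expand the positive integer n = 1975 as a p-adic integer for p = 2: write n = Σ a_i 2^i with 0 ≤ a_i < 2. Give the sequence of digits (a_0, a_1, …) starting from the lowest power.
(a_0, a_1, …) = (1, 1, 1, 0, 1, 1, 0, 1, 1, 1, 1)

Repeated division by 2 gives the digits low-to-high: 1975 = 1 + 1·2^1 + 1·2^2 + 1·2^4 + 1·2^5 + 1·2^7 + 1·2^8 + 1·2^9 + 1·2^10. Digit sequence: (1, 1, 1, 0, 1, 1, 0, 1, 1, 1, 1).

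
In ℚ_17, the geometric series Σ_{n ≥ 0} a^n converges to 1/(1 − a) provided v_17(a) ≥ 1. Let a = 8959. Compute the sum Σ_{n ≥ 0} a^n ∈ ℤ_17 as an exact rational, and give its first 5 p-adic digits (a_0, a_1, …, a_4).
Σ a^n = 1/(1 − a) = -1/8958;  first 5 digits = (1, 0, 14, 1, 9)

v_17(a) = 2 ≥ 1, so the series converges in ℤ_17 to 1/(1 − a) = 1/(1 − 8959) = -1/8958. Expand this rational in ℤ_17: compute digits iteratively via d_i = x_i mod 17, x_{i+1} = (x_i − d_i)/17. The first 5 digits are (1, 0, 14, 1, 9).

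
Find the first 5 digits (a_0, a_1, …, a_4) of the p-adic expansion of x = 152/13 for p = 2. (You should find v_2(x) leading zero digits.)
(a_0, …, a_4) = (0, 0, 0, 1, 1)

v_2(152/13) = 3, so a_0 = ... = a_2 = 0. Factor out: x = 2^3 · u with u = 19/13 a unit in ℤ_2. Expand u iteratively via a_{v+i} = u_i mod 2, u_{i+1} = (u_i − a_{v+i})/2:
  u_0 = 19/13;  a_3 = 1;  u_1 = (u_0 − 1)/2 = 3/13
  u_1 = 3/13;  a_4 = 1;  u_2 = (u_1 − 1)/2 = -5/13
Digits: (0, 0, 0, 1, 1).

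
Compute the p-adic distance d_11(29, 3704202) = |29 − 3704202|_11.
d_11(29, 3704202) = 1/161051

Step 1 — x − y = 29 − 3704202 = -3704173. Step 2 — v_11(-3704173) = 5 (factor: -3704173 = −(11^5 · 23); the sign does not affect v_p). Step 3 — |x − y|_11 = 11^{-5} = 1/161051.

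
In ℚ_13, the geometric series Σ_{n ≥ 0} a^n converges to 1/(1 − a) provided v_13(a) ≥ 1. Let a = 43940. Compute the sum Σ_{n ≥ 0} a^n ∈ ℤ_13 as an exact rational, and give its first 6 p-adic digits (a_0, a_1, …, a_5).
Σ a^n = 1/(1 − a) = -1/43939;  first 6 digits = (1, 0, 0, 7, 1, 0)

v_13(a) = 3 ≥ 1, so the series converges in ℤ_13 to 1/(1 − a) = 1/(1 − 43940) = -1/43939. Expand this rational in ℤ_13: compute digits iteratively via d_i = x_i mod 13, x_{i+1} = (x_i − d_i)/13. The first 6 digits are (1, 0, 0, 7, 1, 0).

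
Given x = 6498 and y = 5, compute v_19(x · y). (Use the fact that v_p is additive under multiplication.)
v_19(32490) = 2

v_p(x) = 2 (factor: 6498 = 19^2 · 18); v_p(y) = 0 (factor: 5 = 19^0 · 5). Additivity: v_p(xy) = v_p(x) + v_p(y) = 2 + 0 = 2. (Direct check: xy = 32490 = 19^2 · (90).)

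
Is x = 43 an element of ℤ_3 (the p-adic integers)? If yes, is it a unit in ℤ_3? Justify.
x ∈ ℤ_3^× (unit); v_3(x) = 0

ℤ_3 = {x ∈ ℚ_3 : v_3(x) ≥ 0} and ℤ_3^× = {x ∈ ℤ_3 : v_3(x) = 0}. Here v_3(43) = v_3(num) − v_3(den) = 0; compare against these criteria.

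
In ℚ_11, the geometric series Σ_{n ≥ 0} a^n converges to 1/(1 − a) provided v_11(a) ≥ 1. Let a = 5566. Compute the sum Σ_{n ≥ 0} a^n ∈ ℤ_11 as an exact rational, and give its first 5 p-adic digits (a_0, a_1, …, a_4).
Σ a^n = 1/(1 − a) = -1/5565;  first 5 digits = (1, 0, 2, 4, 4)

v_11(a) = 2 ≥ 1, so the series converges in ℤ_11 to 1/(1 − a) = 1/(1 − 5566) = -1/5565. Expand this rational in ℤ_11: compute digits iteratively via d_i = x_i mod 11, x_{i+1} = (x_i − d_i)/11. The first 5 digits are (1, 0, 2, 4, 4).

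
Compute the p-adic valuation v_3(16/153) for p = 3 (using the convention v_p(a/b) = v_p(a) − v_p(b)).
v_3(16/153) = -2

Factor powers of 3 from the numerator and denominator of the reduced fraction: 16 = 3^0 · 16 and 153 = 3^2 · 17. Apply v_p(a/b) = v_p(a) − v_p(b): v_3(16/153) = 0 − 2 = -2.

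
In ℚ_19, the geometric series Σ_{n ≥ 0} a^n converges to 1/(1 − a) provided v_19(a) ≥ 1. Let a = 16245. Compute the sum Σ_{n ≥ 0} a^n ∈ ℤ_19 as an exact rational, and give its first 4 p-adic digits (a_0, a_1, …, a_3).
Σ a^n = 1/(1 − a) = -1/16244;  first 4 digits = (1, 0, 7, 2)

v_19(a) = 2 ≥ 1, so the series converges in ℤ_19 to 1/(1 − a) = 1/(1 − 16245) = -1/16244. Expand this rational in ℤ_19: compute digits iteratively via d_i = x_i mod 19, x_{i+1} = (x_i − d_i)/19. The first 4 digits are (1, 0, 7, 2).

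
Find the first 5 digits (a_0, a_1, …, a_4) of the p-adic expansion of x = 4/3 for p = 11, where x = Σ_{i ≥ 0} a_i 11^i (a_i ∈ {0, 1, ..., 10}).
(a_0, …, a_4) = (5, 7, 3, 7, 3)

v_11(4/3) = 0 (numerator and denominator both coprime to 11), so x ∈ ℤ_11^×. Compute digits iteratively via a_i = x_i mod 11, x_{i+1} = (x_i − a_i)/11, with x_0 = x:
  x_0 = 4/3;  a_0 = 5;  x_1 = (x_0 − 5)/11 = -1/3
  x_1 = -1/3;  a_1 = 7;  x_2 = (x_1 − 7)/11 = -2/3
  x_2 = -2/3;  a_2 = 3;  x_3 = (x_2 − 3)/11 = -1/3
  x_3 = -1/3;  a_3 = 7;  x_4 = (x_3 − 7)/11 = -2/3
  x_4 = -2/3;  a_4 = 3;  x_5 = (x_4 − 3)/11 = -1/3
Digits: (5, 7, 3, 7, 3).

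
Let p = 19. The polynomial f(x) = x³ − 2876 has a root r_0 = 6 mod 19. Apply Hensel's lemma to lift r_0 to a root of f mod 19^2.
r_1 = 44 (mod 361)

Hensel: r_{i+1} = r_i − f(r_i)/f′(r_i) mod 19^{i+2}, where f′(x) = 3x². Iterate:
  r_0 = 6 (mod 19)
  r_1 = 44 (mod 361)
Final: r = 44 with f(r) ≡ 0 mod 19^2.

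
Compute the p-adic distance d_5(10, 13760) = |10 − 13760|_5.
d_5(10, 13760) = 1/625

Step 1 — x − y = 10 − 13760 = -13750. Step 2 — v_5(-13750) = 4 (factor: -13750 = −(5^4 · 22); the sign does not affect v_p). Step 3 — |x − y|_5 = 5^{-4} = 1/625.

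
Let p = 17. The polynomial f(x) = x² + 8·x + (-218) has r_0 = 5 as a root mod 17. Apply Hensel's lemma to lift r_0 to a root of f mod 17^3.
r_2 = 3626 (mod 4913)

Hensel: r_{i+1} = r_i − f(r_i)·(f′(r_i))^{-1} mod 17^{i+2}, f′(x) = 2x + 8. Iterate:
  r_0 = 5 (mod 17)
  r_1 = 158 (mod 289)
  r_2 = 3626 (mod 4913)
Final: r = 3626 satisfies f(r) ≡ 0 mod 17^3.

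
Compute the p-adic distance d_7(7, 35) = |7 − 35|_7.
d_7(7, 35) = 1/7

Step 1 — x − y = 7 − 35 = -28. Step 2 — v_7(-28) = 1 (factor: -28 = −(7^1 · 4); the sign does not affect v_p). Step 3 — |x − y|_7 = 7^{-1} = 1/7.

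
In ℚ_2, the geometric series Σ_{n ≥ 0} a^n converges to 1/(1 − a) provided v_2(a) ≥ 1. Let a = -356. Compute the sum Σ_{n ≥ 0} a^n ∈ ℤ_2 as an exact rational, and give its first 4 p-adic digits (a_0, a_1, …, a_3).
Σ a^n = 1/(1 − a) = 1/357;  first 4 digits = (1, 0, 1, 1)

v_2(a) = 2 ≥ 1, so the series converges in ℤ_2 to 1/(1 − a) = 1/(1 − (-356)) = 1/357. Expand this rational in ℤ_2: compute digits iteratively via d_i = x_i mod 2, x_{i+1} = (x_i − d_i)/2. The first 4 digits are (1, 0, 1, 1).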